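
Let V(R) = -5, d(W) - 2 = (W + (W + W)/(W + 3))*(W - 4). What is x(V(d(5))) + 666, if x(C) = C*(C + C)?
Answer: 716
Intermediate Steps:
d(W) = 2 + (-4 + W)*(W + 2*W/(3 + W)) (d(W) = 2 + (W + (W + W)/(W + 3))*(W - 4) = 2 + (W + (2*W)/(3 + W))*(-4 + W) = 2 + (W + 2*W/(3 + W))*(-4 + W) = 2 + (-4 + W)*(W + 2*W/(3 + W)))
x(C) = 2*C² (x(C) = C*(2*C) = 2*C²)
x(V(d(5))) + 666 = 2*(-5)² + 666 = 2*25 + 666 = 50 + 666 = 716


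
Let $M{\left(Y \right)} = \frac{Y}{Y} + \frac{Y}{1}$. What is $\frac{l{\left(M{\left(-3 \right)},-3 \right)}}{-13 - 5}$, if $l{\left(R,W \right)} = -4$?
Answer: $\frac{2}{9} \approx 0.22222$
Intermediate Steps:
$M{\left(Y \right)} = 1 + Y$ ($M{\left(Y \right)} = 1 + Y 1 = 1 + Y$)
$\frac{l{\left(M{\left(-3 \right)},-3 \right)}}{-13 - 5} = \frac{1}{-13 - 5} \left(-4\right) = \frac{1}{-18} \left(-4\right) = \left(- \frac{1}{18}\right) \left(-4\right) = \frac{2}{9}$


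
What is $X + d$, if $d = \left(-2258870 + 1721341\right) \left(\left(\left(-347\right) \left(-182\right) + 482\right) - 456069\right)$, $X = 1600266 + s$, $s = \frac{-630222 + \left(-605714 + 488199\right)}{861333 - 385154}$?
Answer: $\frac{100447921204580080}{476179} \approx 2.1095 \cdot 10^{11}$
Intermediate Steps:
$s = - \frac{747737}{476179}$ ($s = \frac{-630222 - 117515}{476179} = \left(-747737\right) \frac{1}{476179} = - \frac{747737}{476179} \approx -1.5703$)
$X = \frac{762012315877}{476179}$ ($X = 1600266 - \frac{747737}{476179} = \frac{762012315877}{476179} \approx 1.6003 \cdot 10^{6}$)
$d = 210944118057$ ($d = - 537529 \left(\left(63154 + 482\right) - 456069\right) = - 537529 \left(63636 - 456069\right) = \left(-537529\right) \left(-392433\right) = 210944118057$)
$X + d = \frac{762012315877}{476179} + 210944118057 = \frac{100447921204580080}{476179}$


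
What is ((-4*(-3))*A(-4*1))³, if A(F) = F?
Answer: -110592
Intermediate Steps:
((-4*(-3))*A(-4*1))³ = ((-4*(-3))*(-4*1))³ = (12*(-4))³ = (-48)³ = -110592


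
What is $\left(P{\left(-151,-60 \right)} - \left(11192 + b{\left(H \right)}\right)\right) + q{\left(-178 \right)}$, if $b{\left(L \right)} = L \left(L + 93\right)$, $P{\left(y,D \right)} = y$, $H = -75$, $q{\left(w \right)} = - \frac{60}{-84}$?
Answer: $- \frac{69946}{7} \approx -9992.3$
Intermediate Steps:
$q{\left(w \right)} = \frac{5}{7}$ ($q{\left(w \right)} = \left(-60\right) \left(- \frac{1}{84}\right) = \frac{5}{7}$)
$b{\left(L \right)} = L \left(93 + L\right)$
$\left(P{\left(-151,-60 \right)} - \left(11192 + b{\left(H \right)}\right)\right) + q{\left(-178 \right)} = \left(-151 - \left(11192 - 75 \left(93 - 75\right)\right)\right) + \frac{5}{7} = \left(-151 - \left(11192 - 1350\right)\right) + \frac{5}{7} = \left(-151 - 9842\right) + \frac{5}{7} = -9993 + \frac{5}{7} = - \frac{69946}{7}$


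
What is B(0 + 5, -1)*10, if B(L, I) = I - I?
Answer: 0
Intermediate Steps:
B(L, I) = 0
B(0 + 5, -1)*10 = 0*10 = 0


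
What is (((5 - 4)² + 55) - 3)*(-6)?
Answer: -318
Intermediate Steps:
(((5 - 4)² + 55) - 3)*(-6) = ((1² + 55) - 3)*(-6) = ((1 + 55) - 3)*(-6) = (56 - 3)*(-6) = 53*(-6) = -318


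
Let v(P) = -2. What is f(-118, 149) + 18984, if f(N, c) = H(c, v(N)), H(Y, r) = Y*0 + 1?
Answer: 18985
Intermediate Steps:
H(Y, r) = 1 (H(Y, r) = 0 + 1 = 1)
f(N, c) = 1
f(-118, 149) + 18984 = 1 + 18984 = 18985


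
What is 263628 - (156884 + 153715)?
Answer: -46971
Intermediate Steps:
263628 - (156884 + 153715) = 263628 - 1*310599 = 263628 - 310599 = -46971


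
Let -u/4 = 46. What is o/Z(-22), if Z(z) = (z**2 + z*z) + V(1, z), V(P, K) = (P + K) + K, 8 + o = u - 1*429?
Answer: -621/925 ≈ -0.67135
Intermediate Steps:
u = -184 (u = -4*46 = -184)
o = -621 (o = -8 + (-184 - 1*429) = -8 + (-184 - 429) = -8 - 613 = -621)
V(P, K) = P + 2*K (V(P, K) = (K + P) + K = P + 2*K)
Z(z) = 1 + 2*z + 2*z**2 (Z(z) = (z**2 + z*z) + (1 + 2*z) = (z**2 + z**2) + (1 + 2*z) = 2*z**2 + (1 + 2*z) = 1 + 2*z + 2*z**2)
o/Z(-22) = -621/(1 + 2*(-22) + 2*(-22)**2) = -621/(1 - 44 + 2*484) = -621/(1 - 44 + 968) = -621/925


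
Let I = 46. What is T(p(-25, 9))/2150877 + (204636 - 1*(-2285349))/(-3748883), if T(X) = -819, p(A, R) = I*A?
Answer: -1786240600674/2687795406797 ≈ -0.66457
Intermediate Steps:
p(A, R) = 46*A
T(p(-25, 9))/2150877 + (204636 - 1*(-2285349))/(-3748883) = -819/2150877 + (204636 - 1*(-2285349))/(-3748883) = -819*1/2150877 + (204636 + 2285349)*(-1/3748883) = -273/716959 + 2489985*(-1/3748883) = -273/716959 - 2489985/3748883 = -1786240600674/2687795406797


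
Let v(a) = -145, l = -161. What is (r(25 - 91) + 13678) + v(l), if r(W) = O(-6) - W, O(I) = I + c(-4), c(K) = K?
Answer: 13589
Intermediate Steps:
O(I) = -4 + I (O(I) = I - 4 = -4 + I)
r(W) = -10 - W (r(W) = (-4 - 6) - W = -10 - W)
(r(25 - 91) + 13678) + v(l) = ((-10 - (25 - 91)) + 13678) - 145 = ((-10 - 1*(-66)) + 13678) - 145 = ((-10 + 66) + 13678) - 145 = (56 + 13678) - 145 = 13734 - 145 = 13589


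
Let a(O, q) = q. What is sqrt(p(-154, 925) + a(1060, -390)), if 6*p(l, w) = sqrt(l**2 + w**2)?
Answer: sqrt(-14040 + 6*sqrt(879341))/6 ≈ 15.288*I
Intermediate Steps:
p(l, w) = sqrt(l**2 + w**2)/6
sqrt(p(-154, 925) + a(1060, -390)) = sqrt(sqrt((-154)**2 + 925**2)/6 - 390) = sqrt(sqrt(23716 + 855625)/6 - 390) = sqrt(sqrt(879341)/6 - 390) = sqrt(-390 + sqrt(879341)/6)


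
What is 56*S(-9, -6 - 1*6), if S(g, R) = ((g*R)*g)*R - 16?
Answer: 652288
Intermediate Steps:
S(g, R) = -16 + R²*g² (S(g, R) = ((R*g)*g)*R - 16 = (R*g²)*R - 16 = R²*g² - 16 = -16 + R²*g²)
56*S(-9, -6 - 1*6) = 56*(-16 + (-6 - 1*6)²*(-9)²) = 56*(-16 + (-6 - 6)²*81) = 56*(-16 + (-12)²*81) = 56*(-16 + 144*81) = 56*(-16 + 11664) = 56*11648 = 652288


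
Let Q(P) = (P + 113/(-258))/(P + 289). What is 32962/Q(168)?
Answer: 3886417572/43231 ≈ 89899.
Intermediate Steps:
Q(P) = (-113/258 + P)/(289 + P) (Q(P) = (P + 113*(-1/258))/(289 + P) = (P - 113/258)/(289 + P) = (-113/258 + P)/(289 + P))
32962/Q(168) = 32962/(((-113/258 + 168)/(289 + 168))) = 32962/(((43231/258)/457)) = 32962/(((1/457)*(43231/258))) = 32962/(43231/117906) = 32962*(117906/43231) = 3886417572/43231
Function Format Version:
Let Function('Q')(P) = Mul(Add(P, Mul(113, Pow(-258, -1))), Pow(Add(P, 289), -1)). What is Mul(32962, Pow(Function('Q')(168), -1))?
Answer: Rational(3886417572, 43231) ≈ 89899.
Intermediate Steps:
Function('Q')(P) = Mul(Pow(Add(289, P), -1), Add(Rational(-113, 258), P)) (Function('Q')(P) = Mul(Add(P, Mul(113, Rational(-1, 258))), Pow(Add(289, P), -1)) = Mul(Add(P, Rational(-113, 258)), Pow(Add(289, P), -1)) = Mul(Add(Rational(-113, 258), P), Pow(Add(289, P), -1)) = Mul(Pow(Add(289, P), -1), Add(Rational(-113, 258), P)))
Mul(32962, Pow(Function('Q')(168), -1)) = Mul(32962, Pow(Mul(Pow(Add(289, 168), -1), Add(Rational(-113, 258), 168)), -1)) = Mul(32962, Pow(Mul(Pow(457, -1), Rational(43231, 258)), -1)) = Mul(32962, Pow(Mul(Rational(1, 457), Rational(43231, 258)), -1)) = Mul(32962, Pow(Rational(43231, 117906), -1)) = Mul(32962, Rational(117906, 43231)) = Rational(3886417572, 43231)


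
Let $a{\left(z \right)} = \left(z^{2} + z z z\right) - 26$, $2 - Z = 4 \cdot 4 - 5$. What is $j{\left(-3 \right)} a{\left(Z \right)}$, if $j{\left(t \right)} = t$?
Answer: $2022$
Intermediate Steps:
$Z = -9$ ($Z = 2 - \left(4 \cdot 4 - 5\right) = 2 - \left(16 - 5\right) = 2 - 11 = -9$)
$a{\left(z \right)} = -26 + z^{2} + z^{3}$ ($a{\left(z \right)} = \left(z^{2} + z^{2} z\right) - 26 = \left(z^{2} + z^{3}\right) - 26 = -26 + z^{2} + z^{3}$)
$j{\left(-3 \right)} a{\left(Z \right)} = - 3 \left(-26 + \left(-9\right)^{2} + \left(-9\right)^{3}\right) = - 3 \left(-26 + 81 - 729\right) = \left(-3\right) \left(-674\right) = 2022$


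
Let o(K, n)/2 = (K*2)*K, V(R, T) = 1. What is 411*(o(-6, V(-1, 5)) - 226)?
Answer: -33702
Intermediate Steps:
o(K, n) = 4*K**2 (o(K, n) = 2*((K*2)*K) = 2*((2*K)*K) = 2*(2*K**2) = 4*K**2)
411*(o(-6, V(-1, 5)) - 226) = 411*(4*(-6)**2 - 226) = 411*(4*36 - 226) = 411*(144 - 226) = 411*(-82) = -33702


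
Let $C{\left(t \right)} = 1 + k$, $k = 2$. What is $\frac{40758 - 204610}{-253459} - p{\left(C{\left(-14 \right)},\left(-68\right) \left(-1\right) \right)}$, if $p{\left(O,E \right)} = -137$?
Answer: $\frac{34887735}{253459} \approx 137.65$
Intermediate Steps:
$C{\left(t \right)} = 3$ ($C{\left(t \right)} = 1 + 2 = 3$)
$\frac{40758 - 204610}{-253459} - p{\left(C{\left(-14 \right)},\left(-68\right) \left(-1\right) \right)} = \frac{40758 - 204610}{-253459} - -137 = \left(40758 - 204610\right) \left(- \frac{1}{253459}\right) + 137 = \left(-163852\right) \left(- \frac{1}{253459}\right) + 137 = \frac{163852}{253459} + 137 = \frac{34887735}{253459}$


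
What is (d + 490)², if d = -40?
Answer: 202500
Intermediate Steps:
(d + 490)² = (-40 + 490)² = 450² = 202500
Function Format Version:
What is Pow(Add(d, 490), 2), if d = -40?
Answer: 202500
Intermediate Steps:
Pow(Add(d, 490), 2) = Pow(Add(-40, 490), 2) = Pow(450, 2) = 202500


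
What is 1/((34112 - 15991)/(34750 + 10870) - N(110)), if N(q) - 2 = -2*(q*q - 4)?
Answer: 45620/1103565921 ≈ 4.1339e-5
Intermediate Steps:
N(q) = 10 - 2*q² (N(q) = 2 - 2*(q*q - 4) = 2 - 2*(q² - 4) = 2 - 2*(-4 + q²) = 2 + (8 - 2*q²) = 10 - 2*q²)
1/((34112 - 15991)/(34750 + 10870) - N(110)) = 1/((34112 - 15991)/(34750 + 10870) - (10 - 2*110²)) = 1/(18121/45620 - (10 - 2*12100)) = 1/(18121*(1/45620) - (10 - 24200)) = 1/(18121/45620 - 1*(-24190)) = 1/(18121/45620 + 24190) = 1/(1103565921/45620) = 45620/1103565921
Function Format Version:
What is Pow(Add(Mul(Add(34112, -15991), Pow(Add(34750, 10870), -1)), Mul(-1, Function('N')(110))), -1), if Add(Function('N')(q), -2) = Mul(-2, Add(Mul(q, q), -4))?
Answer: Rational(45620, 1103565921) ≈ 4.1339e-5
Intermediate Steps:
Function('N')(q) = Add(10, Mul(-2, Pow(q, 2))) (Function('N')(q) = Add(2, Mul(-2, Add(Mul(q, q), -4))) = Add(2, Mul(-2, Add(Pow(q, 2), -4))) = Add(2, Mul(-2, Add(-4, Pow(q, 2)))) = Add(2, Add(8, Mul(-2, Pow(q, 2)))) = Add(10, Mul(-2, Pow(q, 2))))
Pow(Add(Mul(Add(34112, -15991), Pow(Add(34750, 10870), -1)), Mul(-1, Function('N')(110))), -1) = Pow(Add(Mul(Add(34112, -15991), Pow(Add(34750, 10870), -1)), Mul(-1, Add(10, Mul(-2, Pow(110, 2))))), -1) = Pow(Add(Mul(18121, Pow(45620, -1)), Mul(-1, Add(10, Mul(-2, 12100)))), -1) = Pow(Add(Mul(18121, Rational(1, 45620)), Mul(-1, Add(10, -24200))), -1) = Pow(Add(Rational(18121, 45620), Mul(-1, -24190)), -1) = Pow(Add(Rational(18121, 45620), 24190), -1) = Pow(Rational(1103565921, 45620), -1) = Rational(45620, 1103565921)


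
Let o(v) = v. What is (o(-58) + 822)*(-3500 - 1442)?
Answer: -3775688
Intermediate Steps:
(o(-58) + 822)*(-3500 - 1442) = (-58 + 822)*(-3500 - 1442) = 764*(-4942) = -3775688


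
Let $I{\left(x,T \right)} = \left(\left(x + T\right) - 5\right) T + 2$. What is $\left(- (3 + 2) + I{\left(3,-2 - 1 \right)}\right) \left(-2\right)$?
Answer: $-24$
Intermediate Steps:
$I{\left(x,T \right)} = 2 + T \left(-5 + T + x\right)$ ($I{\left(x,T \right)} = \left(\left(T + x\right) - 5\right) T + 2 = \left(-5 + T + x\right) T + 2 = T \left(-5 + T + x\right) + 2 = 2 + T \left(-5 + T + x\right)$)
$\left(- (3 + 2) + I{\left(3,-2 - 1 \right)}\right) \left(-2\right) = \left(- (3 + 2) + \left(2 + \left(-2 - 1\right)^{2} - 5 \left(-2 - 1\right) + \left(-2 - 1\right) 3\right)\right) \left(-2\right) = \left(\left(-1\right) 5 + \left(2 + \left(-3\right)^{2} - -15 - 9\right)\right) \left(-2\right) = \left(-5 + \left(2 + 9 + 15 - 9\right)\right) \left(-2\right) = \left(-5 + 17\right) \left(-2\right) = 12 \left(-2\right) = -24$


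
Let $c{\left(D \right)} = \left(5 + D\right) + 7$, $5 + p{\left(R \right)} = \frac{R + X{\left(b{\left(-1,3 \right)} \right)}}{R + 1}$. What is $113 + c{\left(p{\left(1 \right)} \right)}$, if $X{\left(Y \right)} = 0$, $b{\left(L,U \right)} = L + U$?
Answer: $\frac{241}{2} \approx 120.5$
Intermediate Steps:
$p{\left(R \right)} = -5 + \frac{R}{1 + R}$ ($p{\left(R \right)} = -5 + \frac{R + 0}{R + 1} = -5 + \frac{R}{1 + R}$)
$c{\left(D \right)} = 12 + D$
$113 + c{\left(p{\left(1 \right)} \right)} = 113 + \left(12 + \frac{-5 - 4}{1 + 1}\right) = 113 + \left(12 + \frac{-5 - 4}{2}\right) = 113 + \left(12 + \frac{1}{2} \left(-9\right)\right) = 113 + \left(12 - \frac{9}{2}\right) = 113 + \frac{15}{2} = \frac{241}{2}$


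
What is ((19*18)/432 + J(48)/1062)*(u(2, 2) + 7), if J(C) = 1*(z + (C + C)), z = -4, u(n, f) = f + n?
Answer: 41041/4248 ≈ 9.6613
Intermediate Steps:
J(C) = -4 + 2*C (J(C) = 1*(-4 + (C + C)) = 1*(-4 + 2*C) = -4 + 2*C)
((19*18)/432 + J(48)/1062)*(u(2, 2) + 7) = ((19*18)/432 + (-4 + 2*48)/1062)*((2 + 2) + 7) = (342*(1/432) + (-4 + 96)*(1/1062))*(4 + 7) = (19/24 + 92*(1/1062))*11 = (19/24 + 46/531)*11 = (3731/4248)*11 = 41041/4248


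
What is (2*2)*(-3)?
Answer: -12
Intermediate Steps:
(2*2)*(-3) = 4*(-3) = -12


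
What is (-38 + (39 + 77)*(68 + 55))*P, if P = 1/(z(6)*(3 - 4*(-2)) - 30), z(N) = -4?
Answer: -7115/37 ≈ -192.30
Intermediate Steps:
P = -1/74 (P = 1/(-4*(3 - 4*(-2)) - 30) = 1/(-4*(3 + 8) - 30) = 1/(-4*11 - 30) = 1/(-44 - 30) = 1/(-74) = -1/74 ≈ -0.013514)
(-38 + (39 + 77)*(68 + 55))*P = (-38 + (39 + 77)*(68 + 55))*(-1/74) = (-38 + 116*123)*(-1/74) = (-38 + 14268)*(-1/74) = 14230*(-1/74) = -7115/37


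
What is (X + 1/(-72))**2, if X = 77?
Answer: 30724849/5184 ≈ 5926.9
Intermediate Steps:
(X + 1/(-72))**2 = (77 + 1/(-72))**2 = (77 - 1/72)**2 = (5543/72)**2 = 30724849/5184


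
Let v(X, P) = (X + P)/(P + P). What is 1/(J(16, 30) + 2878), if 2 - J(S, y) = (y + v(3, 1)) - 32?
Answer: 1/2880 ≈ 0.00034722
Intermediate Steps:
v(X, P) = (P + X)/(2*P) (v(X, P) = (P + X)/((2*P)) = (P + X)*(1/(2*P)) = (P + X)/(2*P))
J(S, y) = 32 - y (J(S, y) = 2 - ((y + (½)*(1 + 3)/1) - 32) = 2 - ((y + (½)*1*4) - 32) = 2 - ((y + 2) - 32) = 2 - ((2 + y) - 32) = 2 - (-30 + y) = 2 + (30 - y) = 32 - y)
1/(J(16, 30) + 2878) = 1/((32 - 1*30) + 2878) = 1/((32 - 30) + 2878) = 1/(2 + 2878) = 1/2880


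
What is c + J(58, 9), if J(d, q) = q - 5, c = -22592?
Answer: -22588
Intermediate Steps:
J(d, q) = -5 + q
c + J(58, 9) = -22592 + (-5 + 9) = -22592 + 4 = -22588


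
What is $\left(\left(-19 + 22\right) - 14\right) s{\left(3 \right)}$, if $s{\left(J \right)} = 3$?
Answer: $-33$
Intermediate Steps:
$\left(\left(-19 + 22\right) - 14\right) s{\left(3 \right)} = \left(\left(-19 + 22\right) - 14\right) 3 = \left(3 - 14\right) 3 = \left(-11\right) 3 = -33$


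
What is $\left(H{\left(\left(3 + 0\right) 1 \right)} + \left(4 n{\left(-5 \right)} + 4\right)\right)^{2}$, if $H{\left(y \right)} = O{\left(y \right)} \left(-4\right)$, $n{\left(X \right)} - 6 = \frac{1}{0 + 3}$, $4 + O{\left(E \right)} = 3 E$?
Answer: $\frac{784}{9} \approx 87.111$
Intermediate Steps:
$O{\left(E \right)} = -4 + 3 E$
$n{\left(X \right)} = \frac{19}{3}$ ($n{\left(X \right)} = 6 + \frac{1}{0 + 3} = 6 + \frac{1}{3} = \frac{19}{3}$)
$H{\left(y \right)} = 16 - 12 y$ ($H{\left(y \right)} = \left(-4 + 3 y\right) \left(-4\right) = 16 - 12 y$)
$\left(H{\left(\left(3 + 0\right) 1 \right)} + \left(4 n{\left(-5 \right)} + 4\right)\right)^{2} = \left(\left(16 - 12 \left(3 + 0\right) 1\right) + \left(4 \cdot \frac{19}{3} + 4\right)\right)^{2} = \left(\left(16 - 12 \cdot 3 \cdot 1\right) + \left(\frac{76}{3} + 4\right)\right)^{2} = \left(\left(16 - 36\right) + \frac{88}{3}\right)^{2} = \left(-20 + \frac{88}{3}\right)^{2} = \left(\frac{28}{3}\right)^{2} = \frac{784}{9}$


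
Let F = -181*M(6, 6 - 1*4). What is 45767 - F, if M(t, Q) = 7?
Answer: 47034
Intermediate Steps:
F = -1267 (F = -181*7 = -1267)
45767 - F = 45767 - 1*(-1267) = 45767 + 1267 = 47034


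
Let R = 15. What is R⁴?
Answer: 50625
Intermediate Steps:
R⁴ = 15⁴ = 50625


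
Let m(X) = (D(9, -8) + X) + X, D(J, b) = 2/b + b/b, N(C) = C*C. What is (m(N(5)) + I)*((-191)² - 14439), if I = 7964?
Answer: 353322239/2 ≈ 1.7666e+8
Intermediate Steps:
N(C) = C²
D(J, b) = 1 + 2/b (D(J, b) = 2/b + 1 = 1 + 2/b)
m(X) = ¾ + 2*X (m(X) = ((2 - 8)/(-8) + X) + X = (-⅛*(-6) + X) + X = (¾ + X) + X = ¾ + 2*X)
(m(N(5)) + I)*((-191)² - 14439) = ((¾ + 2*5²) + 7964)*((-191)² - 14439) = ((¾ + 2*25) + 7964)*(36481 - 14439) = ((¾ + 50) + 7964)*22042 = (203/4 + 7964)*22042 = (32059/4)*22042 = 353322239/2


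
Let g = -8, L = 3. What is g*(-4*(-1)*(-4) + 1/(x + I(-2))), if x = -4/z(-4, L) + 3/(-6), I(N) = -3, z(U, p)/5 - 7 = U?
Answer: 14704/113 ≈ 130.12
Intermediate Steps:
z(U, p) = 35 + 5*U
x = -23/30 (x = -4/(35 + 5*(-4)) + 3/(-6) = -4/(35 - 20) + 3*(-1/6) = -4/15 - 1/2 = -23/30 ≈ -0.76667)
g*(-4*(-1)*(-4) + 1/(x + I(-2))) = -8*(-4*(-1)*(-4) + 1/(-23/30 - 3)) = -8*(4*(-4) + 1/(-113/30)) = -8*(-16 - 30/113) = -8*(-1838/113) = 14704/113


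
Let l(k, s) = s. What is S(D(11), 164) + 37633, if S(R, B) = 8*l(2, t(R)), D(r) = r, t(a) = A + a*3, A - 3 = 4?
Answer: 37953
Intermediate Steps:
A = 7 (A = 3 + 4 = 7)
t(a) = 7 + 3*a (t(a) = 7 + a*3 = 7 + 3*a)
S(R, B) = 56 + 24*R (S(R, B) = 8*(7 + 3*R) = 56 + 24*R)
S(D(11), 164) + 37633 = (56 + 24*11) + 37633 = (56 + 264) + 37633 = 320 + 37633 = 37953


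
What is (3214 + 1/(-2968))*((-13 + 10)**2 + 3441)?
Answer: 16455035475/1484 ≈ 1.1088e+7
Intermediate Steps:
(3214 + 1/(-2968))*((-13 + 10)**2 + 3441) = (3214 - 1/2968)*((-3)**2 + 3441) = 9539151*(9 + 3441)/2968 = (9539151/2968)*3450 = 16455035475/1484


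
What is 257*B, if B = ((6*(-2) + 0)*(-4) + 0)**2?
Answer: 592128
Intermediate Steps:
B = 2304 (B = ((-12 + 0)*(-4) + 0)**2 = (-12*(-4) + 0)**2 = (48 + 0)**2 = 48**2 = 2304)
257*B = 257*2304 = 592128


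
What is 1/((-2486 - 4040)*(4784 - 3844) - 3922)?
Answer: -1/6138362 ≈ -1.6291e-7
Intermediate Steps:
1/((-2486 - 4040)*(4784 - 3844) - 3922) = 1/(-6526*940 - 3922) = 1/(-6134440 - 3922) = 1/(-6138362) = -1/6138362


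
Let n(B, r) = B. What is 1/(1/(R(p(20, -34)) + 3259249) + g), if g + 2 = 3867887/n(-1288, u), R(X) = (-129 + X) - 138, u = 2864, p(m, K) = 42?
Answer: -22813168/68553977211 ≈ -0.00033278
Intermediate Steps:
R(X) = -267 + X
g = -168281/56 (g = -2 + 3867887/(-1288) = -2 + 3867887*(-1/1288) = -2 - 168169/56 = -168281/56 ≈ -3005.0)
1/(1/(R(p(20, -34)) + 3259249) + g) = 1/(1/((-267 + 42) + 3259249) - 168281/56) = 1/(1/(-225 + 3259249) - 168281/56) = 1/(1/3259024 - 168281/56) = 1/(-68553977211/22813168) = -22813168/68553977211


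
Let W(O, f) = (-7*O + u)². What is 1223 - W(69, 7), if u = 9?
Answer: -223453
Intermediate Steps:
W(O, f) = (9 - 7*O)² (W(O, f) = (-7*O + 9)² = (9 - 7*O)²)
1223 - W(69, 7) = 1223 - (-9 + 7*69)² = 1223 - (-9 + 483)² = 1223 - 1*474² = 1223 - 1*224676 = 1223 - 224676 = -223453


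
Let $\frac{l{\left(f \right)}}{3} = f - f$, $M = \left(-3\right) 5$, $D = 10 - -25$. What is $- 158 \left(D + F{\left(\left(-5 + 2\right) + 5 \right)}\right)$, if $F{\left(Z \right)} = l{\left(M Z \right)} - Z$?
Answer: $-5214$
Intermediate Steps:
$D = 35$ ($D = 10 + 25 = 35$)
$M = -15$
$l{\left(f \right)} = 0$ ($l{\left(f \right)} = 3 \left(f - f\right) = 3 \cdot 0 = 0$)
$F{\left(Z \right)} = - Z$ ($F{\left(Z \right)} = 0 - Z = - Z$)
$- 158 \left(D + F{\left(\left(-5 + 2\right) + 5 \right)}\right) = - 158 \left(35 - \left(\left(-5 + 2\right) + 5\right)\right) = - 158 \left(35 - \left(-3 + 5\right)\right) = - 158 \left(35 - 2\right) = \left(-158\right) 33 = -5214$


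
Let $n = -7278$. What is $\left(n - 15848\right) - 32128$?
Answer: $-55254$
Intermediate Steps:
$\left(n - 15848\right) - 32128 = \left(-7278 - 15848\right) - 32128 = -23126 - 32128 = -55254$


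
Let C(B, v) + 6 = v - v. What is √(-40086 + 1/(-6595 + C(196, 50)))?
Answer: I*√1746675341887/6601 ≈ 200.21*I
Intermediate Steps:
C(B, v) = -6 (C(B, v) = -6 + (v - v) = -6 + 0 = -6)
√(-40086 + 1/(-6595 + C(196, 50))) = √(-40086 + 1/(-6595 - 6)) = √(-40086 + 1/(-6601)) = √(-40086 - 1/6601) = √(-264607687/6601) = I*√1746675341887/6601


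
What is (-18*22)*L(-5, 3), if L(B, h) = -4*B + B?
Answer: -5940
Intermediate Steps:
L(B, h) = -3*B
(-18*22)*L(-5, 3) = (-18*22)*(-3*(-5)) = -396*15 = -5940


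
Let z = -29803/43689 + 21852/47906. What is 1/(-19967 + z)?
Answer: -1046482617/20895354938884 ≈ -5.0082e-5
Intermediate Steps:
z = -236525245/1046482617 (z = -29803*1/43689 + 21852*(1/47906) = -29803/43689 + 10926/23953 = -236525245/1046482617 ≈ -0.22602)
1/(-19967 + z) = 1/(-19967 - 236525245/1046482617) = 1/(-20895354938884/1046482617) = -1046482617/20895354938884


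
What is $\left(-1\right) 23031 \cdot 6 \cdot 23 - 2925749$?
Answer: $-6104027$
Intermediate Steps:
$\left(-1\right) 23031 \cdot 6 \cdot 23 - 2925749 = \left(-23031\right) 138 - 2925749 = -3178278 - 2925749 = -6104027$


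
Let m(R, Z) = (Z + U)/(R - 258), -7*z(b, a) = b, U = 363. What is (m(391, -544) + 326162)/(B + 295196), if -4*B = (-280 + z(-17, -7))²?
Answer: 1214622220/1027580173 ≈ 1.1820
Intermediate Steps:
z(b, a) = -b/7
m(R, Z) = (363 + Z)/(-258 + R) (m(R, Z) = (Z + 363)/(R - 258) = (363 + Z)/(-258 + R))
B = -3775249/196 (B = -(-280 - ⅐*(-17))²/4 = -(-280 + 17/7)²/4 = -(-1943/7)²/4 = -¼*3775249/49 = -3775249/196 ≈ -19261.)
(m(391, -544) + 326162)/(B + 295196) = ((363 - 544)/(-258 + 391) + 326162)/(-3775249/196 + 295196) = (-181/133 + 326162)/(54083167/196) = ((1/133)*(-181) + 326162)*(196/54083167) = (-181/133 + 326162)*(196/54083167) = (43379365/133)*(196/54083167) = 1214622220/1027580173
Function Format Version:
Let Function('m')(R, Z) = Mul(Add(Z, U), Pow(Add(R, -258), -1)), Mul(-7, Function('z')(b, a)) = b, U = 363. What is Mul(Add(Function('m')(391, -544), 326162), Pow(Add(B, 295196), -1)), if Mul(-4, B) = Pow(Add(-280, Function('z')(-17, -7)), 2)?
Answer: Rational(1214622220, 1027580173) ≈ 1.1820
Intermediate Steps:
Function('z')(b, a) = Mul(Rational(-1, 7), b)
Function('m')(R, Z) = Mul(Pow(Add(-258, R), -1), Add(363, Z)) (Function('m')(R, Z) = Mul(Add(Z, 363), Pow(Add(R, -258), -1)) = Mul(Add(363, Z), Pow(Add(-258, R), -1)) = Mul(Pow(Add(-258, R), -1), Add(363, Z)))
B = Rational(-3775249, 196) (B = Mul(Rational(-1, 4), Pow(Add(-280, Mul(Rational(-1, 7), -17)), 2)) = Mul(Rational(-1, 4), Pow(Add(-280, Rational(17, 7)), 2)) = Mul(Rational(-1, 4), Pow(Rational(-1943, 7), 2)) = Mul(Rational(-1, 4), Rational(3775249, 49)) = Rational(-3775249, 196) ≈ -19261.)
Mul(Add(Function('m')(391, -544), 326162), Pow(Add(B, 295196), -1)) = Mul(Add(Mul(Pow(Add(-258, 391), -1), Add(363, -544)), 326162), Pow(Add(Rational(-3775249, 196), 295196), -1)) = Mul(Add(Mul(Pow(133, -1), -181), 326162), Pow(Rational(54083167, 196), -1)) = Mul(Add(Mul(Rational(1, 133), -181), 326162), Rational(196, 54083167)) = Mul(Add(Rational(-181, 133), 326162), Rational(196, 54083167)) = Mul(Rational(43379365, 133), Rational(196, 54083167)) = Rational(1214622220, 1027580173)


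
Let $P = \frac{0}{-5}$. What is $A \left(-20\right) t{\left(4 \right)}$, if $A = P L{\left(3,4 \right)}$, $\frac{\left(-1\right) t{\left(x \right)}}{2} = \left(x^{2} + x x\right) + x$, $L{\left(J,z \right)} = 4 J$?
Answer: $0$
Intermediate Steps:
$t{\left(x \right)} = - 4 x^{2} - 2 x$ ($t{\left(x \right)} = - 2 \left(\left(x^{2} + x x\right) + x\right) = - 2 \left(\left(x^{2} + x^{2}\right) + x\right) = - 2 \left(2 x^{2} + x\right) = - 2 \left(x + 2 x^{2}\right) = - 4 x^{2} - 2 x$)
$P = 0$ ($P = 0 \left(- \frac{1}{5}\right) = 0$)
$A = 0$ ($A = 0 \cdot 4 \cdot 3 = 0 \cdot 12 = 0$)
$A \left(-20\right) t{\left(4 \right)} = 0 \left(-20\right) \left(\left(-2\right) 4 \left(1 + 2 \cdot 4\right)\right) = 0 \left(\left(-2\right) 4 \left(1 + 8\right)\right) = 0 \left(\left(-2\right) 4 \cdot 9\right) = 0 \left(-72\right) = 0$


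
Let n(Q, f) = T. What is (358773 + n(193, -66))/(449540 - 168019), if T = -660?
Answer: 358113/281521 ≈ 1.2721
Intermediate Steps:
n(Q, f) = -660
(358773 + n(193, -66))/(449540 - 168019) = (358773 - 660)/(449540 - 168019) = 358113/281521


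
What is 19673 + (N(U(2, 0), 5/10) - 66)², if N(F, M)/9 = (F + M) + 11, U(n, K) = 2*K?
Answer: 84317/4 ≈ 21079.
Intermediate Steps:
N(F, M) = 99 + 9*F + 9*M (N(F, M) = 9*((F + M) + 11) = 9*(11 + F + M) = 99 + 9*F + 9*M)
19673 + (N(U(2, 0), 5/10) - 66)² = 19673 + ((99 + 9*(2*0) + 9*(5/10)) - 66)² = 19673 + ((99 + 9*0 + 9*(5*(⅒))) - 66)² = 19673 + ((99 + 0 + 9*(½)) - 66)² = 19673 + ((99 + 0 + 9/2) - 66)² = 19673 + (207/2 - 66)² = 19673 + (75/2)² = 19673 + 5625/4 = 84317/4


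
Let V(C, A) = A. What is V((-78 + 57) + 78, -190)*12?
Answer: -2280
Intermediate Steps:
V((-78 + 57) + 78, -190)*12 = -190*12 = -2280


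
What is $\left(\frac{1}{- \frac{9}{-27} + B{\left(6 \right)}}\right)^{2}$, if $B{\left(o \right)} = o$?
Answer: $\frac{9}{361} \approx 0.024931$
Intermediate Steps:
$\left(\frac{1}{- \frac{9}{-27} + B{\left(6 \right)}}\right)^{2} = \left(\frac{1}{- \frac{9}{-27} + 6}\right)^{2} = \left(\frac{1}{\left(-9\right) \left(- \frac{1}{27}\right) + 6}\right)^{2} = \left(\frac{1}{\frac{1}{3} + 6}\right)^{2} = \left(\frac{1}{\frac{19}{3}}\right)^{2} = \left(\frac{3}{19}\right)^{2} = \frac{9}{361}$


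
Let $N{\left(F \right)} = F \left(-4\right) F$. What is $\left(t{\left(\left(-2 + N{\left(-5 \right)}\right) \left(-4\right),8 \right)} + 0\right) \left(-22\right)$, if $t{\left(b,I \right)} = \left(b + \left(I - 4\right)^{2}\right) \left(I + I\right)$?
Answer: $-149248$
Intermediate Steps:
$N{\left(F \right)} = - 4 F^{2}$ ($N{\left(F \right)} = - 4 F F = - 4 F^{2}$)
$t{\left(b,I \right)} = 2 I \left(b + \left(-4 + I\right)^{2}\right)$ ($t{\left(b,I \right)} = \left(b + \left(-4 + I\right)^{2}\right) 2 I = 2 I \left(b + \left(-4 + I\right)^{2}\right)$)
$\left(t{\left(\left(-2 + N{\left(-5 \right)}\right) \left(-4\right),8 \right)} + 0\right) \left(-22\right) = \left(2 \cdot 8 \left(\left(-2 - 4 \left(-5\right)^{2}\right) \left(-4\right) + \left(-4 + 8\right)^{2}\right) + 0\right) \left(-22\right) = \left(2 \cdot 8 \left(\left(-2 - 100\right) \left(-4\right) + 4^{2}\right) + 0\right) \left(-22\right) = \left(2 \cdot 8 \left(\left(-2 - 100\right) \left(-4\right) + 16\right) + 0\right) \left(-22\right) = \left(2 \cdot 8 \left(\left(-102\right) \left(-4\right) + 16\right) + 0\right) \left(-22\right) = \left(2 \cdot 8 \left(408 + 16\right) + 0\right) \left(-22\right) = \left(2 \cdot 8 \cdot 424 + 0\right) \left(-22\right) = \left(6784 + 0\right) \left(-22\right) = 6784 \left(-22\right) = -149248$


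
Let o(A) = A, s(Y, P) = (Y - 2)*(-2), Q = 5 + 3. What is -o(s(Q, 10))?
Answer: 12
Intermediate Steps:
Q = 8
s(Y, P) = 4 - 2*Y (s(Y, P) = (-2 + Y)*(-2) = 4 - 2*Y)
-o(s(Q, 10)) = -(4 - 2*8) = -(4 - 16) = -1*(-12) = 12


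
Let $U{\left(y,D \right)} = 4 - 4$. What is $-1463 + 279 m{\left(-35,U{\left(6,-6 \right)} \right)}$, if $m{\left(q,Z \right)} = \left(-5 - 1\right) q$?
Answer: $57127$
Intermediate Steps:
$U{\left(y,D \right)} = 0$ ($U{\left(y,D \right)} = 4 - 4 = 0$)
$m{\left(q,Z \right)} = - 6 q$
$-1463 + 279 m{\left(-35,U{\left(6,-6 \right)} \right)} = -1463 + 279 \left(\left(-6\right) \left(-35\right)\right) = -1463 + 279 \cdot 210 = -1463 + 58590 = 57127$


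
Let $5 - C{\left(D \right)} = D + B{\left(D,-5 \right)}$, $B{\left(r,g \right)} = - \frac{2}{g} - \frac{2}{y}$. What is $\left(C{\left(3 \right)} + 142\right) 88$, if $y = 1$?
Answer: $\frac{64064}{5} \approx 12813.0$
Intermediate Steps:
$B{\left(r,g \right)} = -2 - \frac{2}{g}$ ($B{\left(r,g \right)} = - \frac{2}{g} - \frac{2}{1} = - \frac{2}{g} - 2 = -2 - \frac{2}{g}$)
$C{\left(D \right)} = \frac{33}{5} - D$ ($C{\left(D \right)} = 5 - \left(D - \left(2 + \frac{2}{-5}\right)\right) = 5 - \left(D - \frac{8}{5}\right) = 5 - \left(- \frac{8}{5} + D\right) = \frac{33}{5} - D$)
$\left(C{\left(3 \right)} + 142\right) 88 = \left(\left(\frac{33}{5} - 3\right) + 142\right) 88 = \left(\frac{18}{5} + 142\right) 88 = \frac{728}{5} \cdot 88 = \frac{64064}{5}$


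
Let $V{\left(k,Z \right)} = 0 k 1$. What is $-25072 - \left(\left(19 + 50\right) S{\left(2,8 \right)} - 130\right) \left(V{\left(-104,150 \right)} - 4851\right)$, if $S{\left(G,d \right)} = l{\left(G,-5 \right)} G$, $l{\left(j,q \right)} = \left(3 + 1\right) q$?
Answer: $-14044462$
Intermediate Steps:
$V{\left(k,Z \right)} = 0$ ($V{\left(k,Z \right)} = 0 \cdot 1 = 0$)
$l{\left(j,q \right)} = 4 q$
$S{\left(G,d \right)} = - 20 G$ ($S{\left(G,d \right)} = 4 \left(-5\right) G = - 20 G$)
$-25072 - \left(\left(19 + 50\right) S{\left(2,8 \right)} - 130\right) \left(V{\left(-104,150 \right)} - 4851\right) = -25072 - \left(\left(19 + 50\right) \left(\left(-20\right) 2\right) - 130\right) \left(0 - 4851\right) = -25072 - \left(69 \left(-40\right) - 130\right) \left(-4851\right) = -25072 - \left(-2760 - 130\right) \left(-4851\right) = -25072 - \left(-2890\right) \left(-4851\right) = -25072 - 14019390 = -14044462$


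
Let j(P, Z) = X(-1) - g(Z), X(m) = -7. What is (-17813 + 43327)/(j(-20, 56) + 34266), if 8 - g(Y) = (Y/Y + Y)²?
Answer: 12757/18750 ≈ 0.68037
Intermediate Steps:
g(Y) = 8 - (1 + Y)² (g(Y) = 8 - (Y/Y + Y)² = 8 - (1 + Y)²)
j(P, Z) = -15 + (1 + Z)² (j(P, Z) = -7 - (8 - (1 + Z)²) = -7 + (-8 + (1 + Z)²) = -15 + (1 + Z)²)
(-17813 + 43327)/(j(-20, 56) + 34266) = (-17813 + 43327)/((-15 + (1 + 56)²) + 34266) = 25514/((-15 + 57²) + 34266) = 25514/((-15 + 3249) + 34266) = 25514/(3234 + 34266) = 25514/37500 = 25514*(1/37500) = 12757/18750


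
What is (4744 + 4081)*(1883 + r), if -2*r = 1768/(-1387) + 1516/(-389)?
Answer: 8978155148075/539543 ≈ 1.6640e+7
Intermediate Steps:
r = 1395222/539543 (r = -(1768/(-1387) + 1516/(-389))/2 = -(1768*(-1/1387) + 1516*(-1/389))/2 = -(-1768/1387 - 1516/389)/2 = -1/2*(-2790444/539543) = 1395222/539543 ≈ 2.5859)
(4744 + 4081)*(1883 + r) = (4744 + 4081)*(1883 + 1395222/539543) = 8825*(1017354691/539543) = 8978155148075/539543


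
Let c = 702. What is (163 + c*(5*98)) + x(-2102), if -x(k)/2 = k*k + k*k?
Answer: -17329473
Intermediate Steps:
x(k) = -4*k² (x(k) = -2*(k*k + k*k) = -2*(k² + k²) = -4*k²)
(163 + c*(5*98)) + x(-2102) = (163 + 702*(5*98)) - 4*(-2102)² = (163 + 702*490) - 4*4418404 = (163 + 343980) - 17673616 = 344143 - 17673616 = -17329473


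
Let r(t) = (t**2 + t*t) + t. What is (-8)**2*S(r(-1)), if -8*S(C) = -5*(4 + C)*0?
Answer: 0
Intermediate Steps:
r(t) = t + 2*t**2 (r(t) = (t**2 + t**2) + t = 2*t**2 + t = t + 2*t**2)
S(C) = 0 (S(C) = -(-5*(4 + C))*0/8 = -(-20 - 5*C)*0/8 = -1/8*0 = 0)
(-8)**2*S(r(-1)) = (-8)**2*0 = 64*0 = 0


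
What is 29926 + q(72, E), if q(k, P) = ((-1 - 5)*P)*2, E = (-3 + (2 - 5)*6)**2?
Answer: 24634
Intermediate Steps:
E = 441 (E = (-3 - 3*6)**2 = (-3 - 18)**2 = (-21)**2 = 441)
q(k, P) = -12*P (q(k, P) = -6*P*2 = -12*P)
29926 + q(72, E) = 29926 - 12*441 = 29926 - 5292 = 24634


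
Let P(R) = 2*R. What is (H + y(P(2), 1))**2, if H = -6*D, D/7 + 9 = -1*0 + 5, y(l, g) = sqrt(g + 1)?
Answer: (168 + sqrt(2))**2 ≈ 28701.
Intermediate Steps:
y(l, g) = sqrt(1 + g)
D = -28 (D = -63 + 7*(-1*0 + 5) = -63 + 7*(0 + 5) = -63 + 7*5 = -63 + 35 = -28)
H = 168 (H = -6*(-28) = 168)
(H + y(P(2), 1))**2 = (168 + sqrt(1 + 1))**2 = (168 + sqrt(2))**2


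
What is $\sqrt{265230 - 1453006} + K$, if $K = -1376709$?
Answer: $-1376709 + 8 i \sqrt{18559} \approx -1.3767 \cdot 10^{6} + 1089.9 i$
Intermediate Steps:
$\sqrt{265230 - 1453006} + K = \sqrt{265230 - 1453006} - 1376709 = \sqrt{-1187776} - 1376709 = 8 i \sqrt{18559} - 1376709 = -1376709 + 8 i \sqrt{18559}$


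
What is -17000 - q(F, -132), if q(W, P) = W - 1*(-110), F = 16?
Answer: -17126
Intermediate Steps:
q(W, P) = 110 + W (q(W, P) = W + 110 = 110 + W)
-17000 - q(F, -132) = -17000 - (110 + 16) = -17000 - 1*126 = -17000 - 126 = -17126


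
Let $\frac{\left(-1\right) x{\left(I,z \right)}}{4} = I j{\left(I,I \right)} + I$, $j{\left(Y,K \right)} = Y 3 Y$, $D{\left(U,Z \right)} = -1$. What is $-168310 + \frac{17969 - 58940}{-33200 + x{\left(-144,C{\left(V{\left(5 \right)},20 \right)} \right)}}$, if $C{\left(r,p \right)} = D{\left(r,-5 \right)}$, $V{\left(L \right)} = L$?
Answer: $- \frac{6025360700011}{35799184} \approx -1.6831 \cdot 10^{5}$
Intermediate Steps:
$C{\left(r,p \right)} = -1$
$j{\left(Y,K \right)} = 3 Y^{2}$ ($j{\left(Y,K \right)} = 3 Y Y = 3 Y^{2}$)
$x{\left(I,z \right)} = - 12 I^{3} - 4 I$ ($x{\left(I,z \right)} = - 4 \left(I 3 I^{2} + I\right) = - 4 \left(3 I^{3} + I\right) = - 4 \left(I + 3 I^{3}\right) = - 12 I^{3} - 4 I$)
$-168310 + \frac{17969 - 58940}{-33200 + x{\left(-144,C{\left(V{\left(5 \right)},20 \right)} \right)}} = -168310 + \frac{17969 - 58940}{-33200 - \left(-576 + 12 \left(-144\right)^{3}\right)} = -168310 - \frac{40971}{-33200 + \left(\left(-12\right) \left(-2985984\right) + 576\right)} = -168310 - \frac{40971}{-33200 + \left(35831808 + 576\right)} = -168310 - \frac{40971}{-33200 + 35832384} = -168310 - \frac{40971}{35799184} = - \frac{6025360700011}{35799184}$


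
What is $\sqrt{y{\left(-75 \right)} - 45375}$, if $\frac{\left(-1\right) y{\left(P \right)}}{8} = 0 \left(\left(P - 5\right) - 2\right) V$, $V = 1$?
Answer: $55 i \sqrt{15} \approx 213.01 i$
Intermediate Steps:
$y{\left(P \right)} = 0$ ($y{\left(P \right)} = - 8 \cdot 0 \left(\left(P - 5\right) - 2\right) 1 = - 8 \cdot 0 \left(\left(-5 + P\right) - 2\right) 1 = - 8 \cdot 0 \left(-7 + P\right) 1 = - 8 \cdot 0 \cdot 1 = \left(-8\right) 0 = 0$)
$\sqrt{y{\left(-75 \right)} - 45375} = \sqrt{0 - 45375} = \sqrt{-45375} = 55 i \sqrt{15}$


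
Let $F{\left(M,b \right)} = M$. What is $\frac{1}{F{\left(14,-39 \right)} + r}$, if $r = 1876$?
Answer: $\frac{1}{1890} \approx 0.0005291$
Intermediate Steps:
$\frac{1}{F{\left(14,-39 \right)} + r} = \frac{1}{14 + 1876} = \frac{1}{1890}$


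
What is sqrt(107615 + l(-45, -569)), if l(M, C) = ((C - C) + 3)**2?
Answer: 2*sqrt(26906) ≈ 328.06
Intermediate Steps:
l(M, C) = 9 (l(M, C) = (0 + 3)**2 = 3**2 = 9)
sqrt(107615 + l(-45, -569)) = sqrt(107615 + 9) = sqrt(107624) = 2*sqrt(26906)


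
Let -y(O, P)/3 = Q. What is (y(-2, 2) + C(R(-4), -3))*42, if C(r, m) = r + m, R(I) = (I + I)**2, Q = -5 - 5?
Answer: 3822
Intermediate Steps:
Q = -10
y(O, P) = 30 (y(O, P) = -3*(-10) = 30)
R(I) = 4*I**2 (R(I) = (2*I)**2 = 4*I**2)
C(r, m) = m + r
(y(-2, 2) + C(R(-4), -3))*42 = (30 + (-3 + 4*(-4)**2))*42 = (30 + (-3 + 4*16))*42 = (30 + (-3 + 64))*42 = (30 + 61)*42 = 91*42 = 3822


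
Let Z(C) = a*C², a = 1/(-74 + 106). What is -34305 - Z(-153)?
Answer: -1121169/32 ≈ -35037.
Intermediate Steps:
a = 1/32 ≈ 0.031250
Z(C) = C²/32
-34305 - Z(-153) = -34305 - (-153)²/32 = -34305 - 23409/32 = -1121169/32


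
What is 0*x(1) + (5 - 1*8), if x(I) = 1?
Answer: -3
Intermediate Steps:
0*x(1) + (5 - 1*8) = 0*1 + (5 - 1*8) = 0 + (5 - 8) = 0 - 3 = -3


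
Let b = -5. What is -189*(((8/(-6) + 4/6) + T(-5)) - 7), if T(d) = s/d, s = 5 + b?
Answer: 1449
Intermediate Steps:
s = 0 (s = 5 - 5 = 0)
T(d) = 0 (T(d) = 0/d = 0)
-189*(((8/(-6) + 4/6) + T(-5)) - 7) = -189*(((8/(-6) + 4/6) + 0) - 7) = -189*(((8*(-⅙) + 4*(⅙)) + 0) - 7) = -189*(((-4/3 + ⅔) + 0) - 7) = -189*((-⅔ + 0) - 7) = -189*(-⅔ - 7) = -189*(-23/3) = 1449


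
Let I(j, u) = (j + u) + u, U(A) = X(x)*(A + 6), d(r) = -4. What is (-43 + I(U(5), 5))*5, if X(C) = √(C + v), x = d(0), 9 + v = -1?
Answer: -165 + 55*I*√14 ≈ -165.0 + 205.79*I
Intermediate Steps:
v = -10 (v = -9 - 1 = -10)
x = -4
X(C) = √(-10 + C) (X(C) = √(C - 10) = √(-10 + C))
U(A) = I*√14*(6 + A) (U(A) = √(-10 - 4)*(A + 6) = √(-14)*(6 + A) = (I*√14)*(6 + A) = I*√14*(6 + A))
I(j, u) = j + 2*u
(-43 + I(U(5), 5))*5 = (-43 + (I*√14*(6 + 5) + 2*5))*5 = (-43 + (I*√14*11 + 10))*5 = (-43 + (11*I*√14 + 10))*5 = (-43 + (10 + 11*I*√14))*5 = (-33 + 11*I*√14)*5 = -165 + 55*I*√14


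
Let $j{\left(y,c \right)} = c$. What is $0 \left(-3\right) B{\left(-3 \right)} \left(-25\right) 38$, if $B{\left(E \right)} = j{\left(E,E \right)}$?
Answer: $0$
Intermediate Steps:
$B{\left(E \right)} = E$
$0 \left(-3\right) B{\left(-3 \right)} \left(-25\right) 38 = 0 \left(-3\right) \left(-3\right) \left(-25\right) 38 = 0 \left(-3\right) \left(-25\right) 38 = 0 \left(-25\right) 38 = 0 \cdot 38 = 0$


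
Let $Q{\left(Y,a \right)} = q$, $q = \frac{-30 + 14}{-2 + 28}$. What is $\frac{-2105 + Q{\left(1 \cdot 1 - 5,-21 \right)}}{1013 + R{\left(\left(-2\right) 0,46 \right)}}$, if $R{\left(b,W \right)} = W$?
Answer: $- \frac{27373}{13767} \approx -1.9883$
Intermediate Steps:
$q = - \frac{8}{13}$ ($q = - \frac{16}{26} = \left(-16\right) \frac{1}{26} = - \frac{8}{13} \approx -0.61539$)
$Q{\left(Y,a \right)} = - \frac{8}{13}$
$\frac{-2105 + Q{\left(1 \cdot 1 - 5,-21 \right)}}{1013 + R{\left(\left(-2\right) 0,46 \right)}} = \frac{-2105 - \frac{8}{13}}{1013 + 46} = - \frac{27373}{13 \cdot 1059} = \left(- \frac{27373}{13}\right) \frac{1}{1059} = - \frac{27373}{13767}$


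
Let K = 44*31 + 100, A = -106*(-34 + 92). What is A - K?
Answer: -7612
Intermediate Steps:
A = -6148 (A = -106*58 = -6148)
K = 1464 (K = 1364 + 100 = 1464)
A - K = -6148 - 1*1464 = -6148 - 1464 = -7612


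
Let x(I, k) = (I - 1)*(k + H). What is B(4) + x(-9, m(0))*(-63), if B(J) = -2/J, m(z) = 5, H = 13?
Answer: 22679/2 ≈ 11340.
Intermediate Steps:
x(I, k) = (-1 + I)*(13 + k) (x(I, k) = (I - 1)*(k + 13) = (-1 + I)*(13 + k))
B(4) + x(-9, m(0))*(-63) = -2/4 + (-13 - 1*5 + 13*(-9) - 9*5)*(-63) = -2*¼ + (-13 - 5 - 117 - 45)*(-63) = -½ - 180*(-63) = -½ + 11340 = 22679/2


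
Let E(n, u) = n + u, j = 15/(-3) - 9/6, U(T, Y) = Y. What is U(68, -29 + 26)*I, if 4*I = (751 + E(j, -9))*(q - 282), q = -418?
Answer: 772275/2 ≈ 3.8614e+5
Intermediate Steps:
j = -13/2 (j = 15*(-⅓) - 9*⅙ = -5 - 3/2 = -13/2 ≈ -6.5000)
I = -257425/2 (I = ((751 + (-13/2 - 9))*(-418 - 282))/4 = ((751 - 31/2)*(-700))/4 = ((1471/2)*(-700))/4 = (¼)*(-514850) = -257425/2 ≈ -1.2871e+5)
U(68, -29 + 26)*I = (-29 + 26)*(-257425/2) = -3*(-257425/2) = 772275/2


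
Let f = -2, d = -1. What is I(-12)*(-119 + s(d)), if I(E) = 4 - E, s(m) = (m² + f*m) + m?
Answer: -1872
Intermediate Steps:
s(m) = m² - m (s(m) = (m² - 2*m) + m = m² - m)
I(-12)*(-119 + s(d)) = (4 - 1*(-12))*(-119 - (-1 - 1)) = (4 + 12)*(-119 - 1*(-2)) = 16*(-119 + 2) = 16*(-117) = -1872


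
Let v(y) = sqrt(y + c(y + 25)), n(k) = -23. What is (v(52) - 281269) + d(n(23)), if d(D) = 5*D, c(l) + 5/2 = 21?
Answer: -281384 + sqrt(282)/2 ≈ -2.8138e+5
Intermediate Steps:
c(l) = 37/2 (c(l) = -5/2 + 21 = 37/2)
v(y) = sqrt(37/2 + y) (v(y) = sqrt(y + 37/2) = sqrt(37/2 + y))
(v(52) - 281269) + d(n(23)) = (sqrt(74 + 4*52)/2 - 281269) + 5*(-23) = (sqrt(74 + 208)/2 - 281269) - 115 = (sqrt(282)/2 - 281269) - 115 = (-281269 + sqrt(282)/2) - 115 = -281384 + sqrt(282)/2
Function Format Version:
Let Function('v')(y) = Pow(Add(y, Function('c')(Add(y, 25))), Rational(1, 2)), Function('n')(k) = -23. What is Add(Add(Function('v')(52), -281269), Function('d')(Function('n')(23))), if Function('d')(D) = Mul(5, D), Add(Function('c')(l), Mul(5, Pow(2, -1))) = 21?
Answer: Add(-281384, Mul(Rational(1, 2), Pow(282, Rational(1, 2)))) ≈ -2.8138e+5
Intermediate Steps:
Function('c')(l) = Rational(37, 2) (Function('c')(l) = Add(Rational(-5, 2), 21) = Rational(37, 2))
Function('v')(y) = Pow(Add(Rational(37, 2), y), Rational(1, 2)) (Function('v')(y) = Pow(Add(y, Rational(37, 2)), Rational(1, 2)) = Pow(Add(Rational(37, 2), y), Rational(1, 2)))
Add(Add(Function('v')(52), -281269), Function('d')(Function('n')(23))) = Add(Add(Mul(Rational(1, 2), Pow(Add(74, Mul(4, 52)), Rational(1, 2))), -281269), Mul(5, -23)) = Add(Add(Mul(Rational(1, 2), Pow(Add(74, 208), Rational(1, 2))), -281269), -115) = Add(Add(Mul(Rational(1, 2), Pow(282, Rational(1, 2))), -281269), -115) = Add(Add(-281269, Mul(Rational(1, 2), Pow(282, Rational(1, 2)))), -115) = Add(-281384, Mul(Rational(1, 2), Pow(282, Rational(1, 2))))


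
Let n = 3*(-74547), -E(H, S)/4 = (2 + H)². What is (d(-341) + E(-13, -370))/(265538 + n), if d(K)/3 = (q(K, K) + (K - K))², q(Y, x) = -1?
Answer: -481/41897 ≈ -0.011481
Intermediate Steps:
d(K) = 3 (d(K) = 3*(-1 + (K - K))² = 3*(-1 + 0)² = 3*(-1)² = 3*1 = 3)
E(H, S) = -4*(2 + H)²
n = -223641
(d(-341) + E(-13, -370))/(265538 + n) = (3 - 4*(2 - 13)²)/(265538 - 223641) = (3 - 4*(-11)²)/41897 = (3 - 4*121)*(1/41897) = (3 - 484)*(1/41897) = -481*1/41897 = -481/41897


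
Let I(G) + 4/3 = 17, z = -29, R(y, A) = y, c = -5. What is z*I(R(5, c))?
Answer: -1363/3 ≈ -454.33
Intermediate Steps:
I(G) = 47/3 (I(G) = -4/3 + 17 = 47/3)
z*I(R(5, c)) = -29*47/3 = -1363/3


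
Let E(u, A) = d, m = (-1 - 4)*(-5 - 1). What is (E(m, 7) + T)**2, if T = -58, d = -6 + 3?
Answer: 3721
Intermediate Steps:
d = -3
m = 30 (m = -5*(-6) = 30)
E(u, A) = -3
(E(m, 7) + T)**2 = (-3 - 58)**2 = (-61)**2 = 3721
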